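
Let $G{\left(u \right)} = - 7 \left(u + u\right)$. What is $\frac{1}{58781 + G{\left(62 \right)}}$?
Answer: $\frac{1}{57913} \approx 1.7267 \cdot 10^{-5}$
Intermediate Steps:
$G{\left(u \right)} = - 14 u$ ($G{\left(u \right)} = - 7 \cdot 2 u = - 14 u$)
$\frac{1}{58781 + G{\left(62 \right)}} = \frac{1}{58781 - 868} = \frac{1}{57913}$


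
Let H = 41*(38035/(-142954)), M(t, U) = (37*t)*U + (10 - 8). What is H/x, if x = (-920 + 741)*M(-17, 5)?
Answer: -1559435/80425491538 ≈ -1.9390e-5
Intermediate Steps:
M(t, U) = 2 + 37*U*t (M(t, U) = 37*U*t + 2 = 2 + 37*U*t)
H = -1559435/142954 (H = 41*(38035*(-1/142954)) = 41*(-38035/142954) = -1559435/142954 ≈ -10.909)
x = 562597 (x = (-920 + 741)*(2 + 37*5*(-17)) = -179*(2 - 3145) = -179*(-3143) = 562597)
H/x = -1559435/142954/562597 = -1559435/142954*1/562597 = -1559435/80425491538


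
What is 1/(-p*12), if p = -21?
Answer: 1/252 ≈ 0.0039683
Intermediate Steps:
1/(-p*12) = 1/(-1*(-21)*12) = 1/(21*12) = 1/252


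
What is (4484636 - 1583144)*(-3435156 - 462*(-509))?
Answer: -9284768597016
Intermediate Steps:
(4484636 - 1583144)*(-3435156 - 462*(-509)) = 2901492*(-3435156 + 235158) = 2901492*(-3199998) = -9284768597016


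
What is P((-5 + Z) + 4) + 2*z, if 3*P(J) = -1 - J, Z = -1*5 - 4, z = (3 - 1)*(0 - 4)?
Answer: -13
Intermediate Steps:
z = -8 (z = 2*(-4) = -8)
Z = -9 (Z = -5 - 4 = -9)
P(J) = -1/3 - J/3 (P(J) = (-1 - J)/3 = -1/3 - J/3)
P((-5 + Z) + 4) + 2*z = (-1/3 - ((-5 - 9) + 4)/3) + 2*(-8) = (-1/3 - (-14 + 4)/3) - 16 = (-1/3 - 1/3*(-10)) - 16 = (-1/3 + 10/3) - 16 = 3 - 16 = -13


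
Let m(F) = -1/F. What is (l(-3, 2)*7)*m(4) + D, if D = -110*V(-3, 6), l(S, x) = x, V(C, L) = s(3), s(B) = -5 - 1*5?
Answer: 2193/2 ≈ 1096.5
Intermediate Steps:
s(B) = -10 (s(B) = -5 - 5 = -10)
V(C, L) = -10
D = 1100 (D = -110*(-10) = 1100)
(l(-3, 2)*7)*m(4) + D = (2*7)*(-1/4) + 1100 = 14*(-1*¼) + 1100 = 14*(-¼) + 1100 = -7/2 + 1100 = 2193/2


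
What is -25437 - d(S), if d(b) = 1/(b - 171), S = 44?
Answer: -3230498/127 ≈ -25437.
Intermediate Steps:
d(b) = 1/(-171 + b)
-25437 - d(S) = -25437 - 1/(-171 + 44) = -25437 - 1/(-127) = -25437 - 1*(-1/127) = -25437 + 1/127 = -3230498/127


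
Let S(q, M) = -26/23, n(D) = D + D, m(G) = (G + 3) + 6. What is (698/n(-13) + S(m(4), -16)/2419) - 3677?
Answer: -2678921888/723281 ≈ -3703.8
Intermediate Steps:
m(G) = 9 + G (m(G) = (3 + G) + 6 = 9 + G)
n(D) = 2*D
S(q, M) = -26/23 (S(q, M) = -26*1/23 = -26/23)
(698/n(-13) + S(m(4), -16)/2419) - 3677 = (698/((2*(-13))) - 26/23/2419) - 3677 = (698/(-26) - 26/23*1/2419) - 3677 = (698*(-1/26) - 26/55637) - 3677 = (-349/13 - 26/55637) - 3677 = -19417651/723281 - 3677 = -2678921888/723281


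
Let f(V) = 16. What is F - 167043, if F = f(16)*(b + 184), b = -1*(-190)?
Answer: -161059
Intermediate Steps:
b = 190
F = 5984 (F = 16*(190 + 184) = 16*374 = 5984)
F - 167043 = 5984 - 167043 = -161059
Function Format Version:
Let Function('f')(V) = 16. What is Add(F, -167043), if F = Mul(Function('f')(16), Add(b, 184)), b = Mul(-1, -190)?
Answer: -161059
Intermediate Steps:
b = 190
F = 5984 (F = Mul(16, Add(190, 184)) = Mul(16, 374) = 5984)
Add(F, -167043) = Add(5984, -167043) = -161059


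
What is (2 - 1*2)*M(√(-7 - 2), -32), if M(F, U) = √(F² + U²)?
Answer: 0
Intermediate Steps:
(2 - 1*2)*M(√(-7 - 2), -32) = (2 - 1*2)*√((√(-7 - 2))² + (-32)²) = (2 - 2)*√((√(-9))² + 1024) = 0*√((3*I)² + 1024) = 0*√(-9 + 1024) = 0*√1015 = 0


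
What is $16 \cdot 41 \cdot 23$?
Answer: $15088$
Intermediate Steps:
$16 \cdot 41 \cdot 23 = 656 \cdot 23 = 15088$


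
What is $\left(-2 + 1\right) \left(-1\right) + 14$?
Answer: $15$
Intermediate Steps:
$\left(-2 + 1\right) \left(-1\right) + 14 = \left(-1\right) \left(-1\right) + 14 = 1 + 14 = 15$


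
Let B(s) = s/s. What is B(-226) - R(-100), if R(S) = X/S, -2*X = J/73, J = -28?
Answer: 3657/3650 ≈ 1.0019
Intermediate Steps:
X = 14/73 (X = -(-14)/73 = -½*(-28/73) = 14/73 ≈ 0.19178)
B(s) = 1
R(S) = 14/(73*S)
B(-226) - R(-100) = 1 - 14/(73*(-100)) = 1 - 14*(-1)/(73*100) = 1 - 1*(-7/3650) = 1 + 7/3650 = 3657/3650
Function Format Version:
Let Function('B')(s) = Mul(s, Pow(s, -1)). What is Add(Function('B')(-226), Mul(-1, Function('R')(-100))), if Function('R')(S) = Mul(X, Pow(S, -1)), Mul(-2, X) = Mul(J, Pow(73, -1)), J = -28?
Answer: Rational(3657, 3650) ≈ 1.0019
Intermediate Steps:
X = Rational(14, 73) (X = Mul(Rational(-1, 2), Mul(-28, Pow(73, -1))) = Mul(Rational(-1, 2), Mul(-28, Rational(1, 73))) = Mul(Rational(-1, 2), Rational(-28, 73)) = Rational(14, 73) ≈ 0.19178)
Function('B')(s) = 1
Function('R')(S) = Mul(Rational(14, 73), Pow(S, -1))
Add(Function('B')(-226), Mul(-1, Function('R')(-100))) = Add(1, Mul(-1, Mul(Rational(14, 73), Pow(-100, -1)))) = Add(1, Mul(-1, Mul(Rational(14, 73), Rational(-1, 100)))) = Add(1, Mul(-1, Rational(-7, 3650))) = Add(1, Rational(7, 3650)) = Rational(3657, 3650)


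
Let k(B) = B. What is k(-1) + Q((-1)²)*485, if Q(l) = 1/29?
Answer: 456/29 ≈ 15.724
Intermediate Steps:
Q(l) = 1/29
k(-1) + Q((-1)²)*485 = -1 + (1/29)*485 = -1 + 485/29 = 456/29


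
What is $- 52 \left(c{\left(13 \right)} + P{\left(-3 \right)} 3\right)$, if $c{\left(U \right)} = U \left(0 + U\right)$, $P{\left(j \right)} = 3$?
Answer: $-9256$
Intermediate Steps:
$c{\left(U \right)} = U^{2}$ ($c{\left(U \right)} = U U = U^{2}$)
$- 52 \left(c{\left(13 \right)} + P{\left(-3 \right)} 3\right) = - 52 \left(13^{2} + 3 \cdot 3\right) = - 52 \left(169 + 9\right) = \left(-52\right) 178 = -9256$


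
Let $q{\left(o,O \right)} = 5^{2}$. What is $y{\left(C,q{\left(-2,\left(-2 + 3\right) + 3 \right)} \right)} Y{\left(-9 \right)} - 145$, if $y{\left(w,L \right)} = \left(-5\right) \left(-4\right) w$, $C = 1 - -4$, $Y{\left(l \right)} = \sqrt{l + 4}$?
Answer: $-145 + 100 i \sqrt{5} \approx -145.0 + 223.61 i$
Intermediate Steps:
$q{\left(o,O \right)} = 25$
$Y{\left(l \right)} = \sqrt{4 + l}$
$C = 5$ ($C = 1 + 4 = 5$)
$y{\left(w,L \right)} = 20 w$
$y{\left(C,q{\left(-2,\left(-2 + 3\right) + 3 \right)} \right)} Y{\left(-9 \right)} - 145 = 20 \cdot 5 \sqrt{4 - 9} - 145 = 100 \sqrt{-5} - 145 = 100 i \sqrt{5} - 145 = -145 + 100 i \sqrt{5}$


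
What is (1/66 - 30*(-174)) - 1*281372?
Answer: -18226031/66 ≈ -2.7615e+5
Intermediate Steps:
(1/66 - 30*(-174)) - 1*281372 = (1/66 + 5220) - 281372 = 344521/66 - 281372 = -18226031/66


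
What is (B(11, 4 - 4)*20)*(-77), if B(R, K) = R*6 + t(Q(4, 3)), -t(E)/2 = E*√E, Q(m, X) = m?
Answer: -77000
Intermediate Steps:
t(E) = -2*E^(3/2) (t(E) = -2*E*√E = -2*E^(3/2))
B(R, K) = -16 + 6*R (B(R, K) = R*6 - 2*4^(3/2) = 6*R - 2*8 = 6*R - 16 = -16 + 6*R)
(B(11, 4 - 4)*20)*(-77) = ((-16 + 6*11)*20)*(-77) = ((-16 + 66)*20)*(-77) = (50*20)*(-77) = 1000*(-77) = -77000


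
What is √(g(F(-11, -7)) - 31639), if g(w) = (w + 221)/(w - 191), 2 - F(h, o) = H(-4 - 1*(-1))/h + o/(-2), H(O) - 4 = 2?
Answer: I*√53187086/41 ≈ 177.88*I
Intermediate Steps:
H(O) = 6 (H(O) = 4 + 2 = 6)
F(h, o) = 2 + o/2 - 6/h (F(h, o) = 2 - (6/h + o/(-2)) = 2 - (6/h + o*(-½)) = 2 - (6/h - o/2) = 2 + (o/2 - 6/h) = 2 + o/2 - 6/h)
g(w) = (221 + w)/(-191 + w)
√(g(F(-11, -7)) - 31639) = √((221 + (2 + (½)*(-7) - 6/(-11)))/(-191 + (2 + (½)*(-7) - 6/(-11))) - 31639) = √((221 + (2 - 7/2 - 6*(-1/11)))/(-191 + (2 - 7/2 - 6*(-1/11))) - 31639) = √((221 + (2 - 7/2 + 6/11))/(-191 + (2 - 7/2 + 6/11)) - 31639) = √((221 - 21/22)/(-191 - 21/22) - 31639) = √((4841/22)/(-4223/22) - 31639) = √(-22/4223*4841/22 - 31639) = √(-47/41 - 31639) = √(-1297246/41) = I*√53187086/41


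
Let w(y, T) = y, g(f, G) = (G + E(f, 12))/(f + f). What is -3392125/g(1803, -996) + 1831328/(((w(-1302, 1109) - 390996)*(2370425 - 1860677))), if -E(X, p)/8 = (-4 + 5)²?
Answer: 1012446922525650593/83101412826 ≈ 1.2183e+7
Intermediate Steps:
E(X, p) = -8 (E(X, p) = -8*(-4 + 5)² = -8*1² = -8*1 = -8)
g(f, G) = (-8 + G)/(2*f) (g(f, G) = (G - 8)/(f + f) = (-8 + G)/((2*f)) = (-8 + G)*(1/(2*f)) = (-8 + G)/(2*f))
-3392125/g(1803, -996) + 1831328/(((w(-1302, 1109) - 390996)*(2370425 - 1860677))) = -3392125*3606/(-8 - 996) + 1831328/(((-1302 - 390996)*(2370425 - 1860677))) = -3392125/((½)*(1/1803)*(-1004)) + 1831328/((-392298*509748)) = -3392125/(-502/1803) + 1831328/(-199973120904) = -3392125*(-1803/502) + 1831328*(-1/199973120904) = 6116001375/502 - 1516/165540663 = 1012446922525650593/83101412826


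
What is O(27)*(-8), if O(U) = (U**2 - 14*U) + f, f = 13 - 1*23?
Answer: -2728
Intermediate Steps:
f = -10 (f = 13 - 23 = -10)
O(U) = -10 + U**2 - 14*U (O(U) = (U**2 - 14*U) - 10 = -10 + U**2 - 14*U)
O(27)*(-8) = (-10 + 27**2 - 14*27)*(-8) = (-10 + 729 - 378)*(-8) = 341*(-8) = -2728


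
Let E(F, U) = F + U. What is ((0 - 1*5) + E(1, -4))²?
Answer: 64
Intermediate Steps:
((0 - 1*5) + E(1, -4))² = ((0 - 1*5) + (1 - 4))² = ((0 - 5) - 3)² = (-5 - 3)² = (-8)² = 64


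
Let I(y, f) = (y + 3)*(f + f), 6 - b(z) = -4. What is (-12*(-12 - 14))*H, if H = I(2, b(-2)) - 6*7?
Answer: 18096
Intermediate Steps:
b(z) = 10 (b(z) = 6 - 1*(-4) = 6 + 4 = 10)
I(y, f) = 2*f*(3 + y) (I(y, f) = (3 + y)*(2*f) = 2*f*(3 + y))
H = 58 (H = 2*10*(3 + 2) - 6*7 = 2*10*5 - 42 = 100 - 42 = 58)
(-12*(-12 - 14))*H = -12*(-12 - 14)*58 = -12*(-26)*58 = 312*58 = 18096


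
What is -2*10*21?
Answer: -420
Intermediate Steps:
-2*10*21 = -20*21 = -420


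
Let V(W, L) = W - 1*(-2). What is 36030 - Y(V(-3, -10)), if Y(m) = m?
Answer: 36031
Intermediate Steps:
V(W, L) = 2 + W (V(W, L) = W + 2 = 2 + W)
36030 - Y(V(-3, -10)) = 36030 - (2 - 3) = 36030 - 1*(-1) = 36030 + 1 = 36031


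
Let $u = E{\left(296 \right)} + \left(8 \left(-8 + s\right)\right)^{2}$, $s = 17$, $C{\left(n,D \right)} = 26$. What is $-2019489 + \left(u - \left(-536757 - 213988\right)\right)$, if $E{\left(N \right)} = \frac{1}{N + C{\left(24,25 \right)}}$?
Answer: $- \frac{406866319}{322} \approx -1.2636 \cdot 10^{6}$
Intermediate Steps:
$E{\left(N \right)} = \frac{1}{26 + N}$ ($E{\left(N \right)} = \frac{1}{N + 26} = \frac{1}{26 + N}$)
$u = \frac{1669249}{322}$ ($u = \frac{1}{26 + 296} + \left(8 \left(-8 + 17\right)\right)^{2} = \frac{1}{322} + \left(8 \cdot 9\right)^{2} = \frac{1}{322} + 72^{2} = \frac{1}{322} + 5184 = \frac{1669249}{322} \approx 5184.0$)
$-2019489 + \left(u - \left(-536757 - 213988\right)\right) = -2019489 + \left(\frac{1669249}{322} - \left(-536757 - 213988\right)\right) = -2019489 + \left(\frac{1669249}{322} - -750745\right) = -2019489 + \left(\frac{1669249}{322} + 750745\right) = -2019489 + \frac{243409139}{322} = - \frac{406866319}{322}$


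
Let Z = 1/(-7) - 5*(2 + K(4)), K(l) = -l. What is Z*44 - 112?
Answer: 2252/7 ≈ 321.71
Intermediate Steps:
Z = 69/7 (Z = 1/(-7) - 5*(2 - 1*4) = -⅐ - 5*(2 - 4) = -⅐ - 5*(-2) = -⅐ - 1*(-10) = -⅐ + 10 = 69/7 ≈ 9.8571)
Z*44 - 112 = (69/7)*44 - 112 = 3036/7 - 112 = 2252/7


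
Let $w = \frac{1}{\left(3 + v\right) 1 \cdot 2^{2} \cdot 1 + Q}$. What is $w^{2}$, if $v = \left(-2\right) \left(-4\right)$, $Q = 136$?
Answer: $\frac{1}{32400} \approx 3.0864 \cdot 10^{-5}$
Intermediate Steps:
$v = 8$
$w = \frac{1}{180}$ ($w = \frac{1}{\left(3 + 8\right) 1 \cdot 2^{2} \cdot 1 + 136} = \frac{1}{11 \cdot 1 \cdot 4 \cdot 1 + 136} = \frac{1}{11 \cdot 4 \cdot 1 + 136} = \frac{1}{44 \cdot 1 + 136} = \frac{1}{44 + 136} = \frac{1}{180} \approx 0.0055556$)
$w^{2} = \left(\frac{1}{180}\right)^{2} = \frac{1}{32400}$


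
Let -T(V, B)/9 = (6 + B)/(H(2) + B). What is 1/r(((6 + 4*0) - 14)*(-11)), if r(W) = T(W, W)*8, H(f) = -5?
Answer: -83/6768 ≈ -0.012264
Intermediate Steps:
T(V, B) = -9*(6 + B)/(-5 + B)
r(W) = 72*(-6 - W)/(-5 + W) (r(W) = (9*(-6 - W)/(-5 + W))*8 = 72*(-6 - W)/(-5 + W))
1/r(((6 + 4*0) - 14)*(-11)) = 1/(72*(-6 - ((6 + 4*0) - 14)*(-11))/(-5 + ((6 + 4*0) - 14)*(-11))) = 1/(72*(-6 - ((6 + 0) - 14)*(-11))/(-5 + ((6 + 0) - 14)*(-11))) = 1/(72*(-6 - (6 - 14)*(-11))/(-5 + (6 - 14)*(-11))) = 1/(72*(-6 - (-8)*(-11))/(-5 - 8*(-11))) = 1/(72*(-6 - 1*88)/(-5 + 88)) = 1/(72*(-6 - 88)/83) = 1/(72*(1/83)*(-94)) = 1/(-6768/83) = -83/6768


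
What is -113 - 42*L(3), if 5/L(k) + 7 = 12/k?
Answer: -43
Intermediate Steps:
L(k) = 5/(-7 + 12/k)
-113 - 42*L(3) = -113 - (-210)*3/(-12 + 7*3) = -113 - (-210)*3/(-12 + 21) = -113 - (-210)*3/9 = -113 - 42*(-5/3) = -113 + 70 = -43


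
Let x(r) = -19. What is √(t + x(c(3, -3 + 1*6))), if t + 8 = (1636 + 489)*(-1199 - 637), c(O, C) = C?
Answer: 63*I*√983 ≈ 1975.2*I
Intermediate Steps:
t = -3901508 (t = -8 + (1636 + 489)*(-1199 - 637) = -8 + 2125*(-1836) = -8 - 3901500 = -3901508)
√(t + x(c(3, -3 + 1*6))) = √(-3901508 - 19) = √(-3901527) = 63*I*√983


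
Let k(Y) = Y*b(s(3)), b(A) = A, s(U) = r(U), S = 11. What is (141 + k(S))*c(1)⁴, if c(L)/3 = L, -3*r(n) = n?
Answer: 10530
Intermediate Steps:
r(n) = -n/3
s(U) = -U/3
c(L) = 3*L
k(Y) = -Y (k(Y) = Y*(-⅓*3) = Y*(-1) = -Y)
(141 + k(S))*c(1)⁴ = (141 - 1*11)*(3*1)⁴ = (141 - 11)*3⁴ = 130*81 = 10530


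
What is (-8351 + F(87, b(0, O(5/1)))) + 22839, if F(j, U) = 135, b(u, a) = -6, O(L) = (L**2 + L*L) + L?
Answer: 14623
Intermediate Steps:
O(L) = L + 2*L**2 (O(L) = (L**2 + L**2) + L = 2*L**2 + L = L + 2*L**2)
(-8351 + F(87, b(0, O(5/1)))) + 22839 = (-8351 + 135) + 22839 = -8216 + 22839 = 14623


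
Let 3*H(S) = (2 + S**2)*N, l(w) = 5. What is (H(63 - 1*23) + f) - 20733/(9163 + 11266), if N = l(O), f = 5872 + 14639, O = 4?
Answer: 473543916/20429 ≈ 23180.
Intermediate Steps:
f = 20511
N = 5
H(S) = 10/3 + 5*S**2/3 (H(S) = ((2 + S**2)*5)/3 = (10 + 5*S**2)/3 = 10/3 + 5*S**2/3)
(H(63 - 1*23) + f) - 20733/(9163 + 11266) = ((10/3 + 5*(63 - 1*23)**2/3) + 20511) - 20733/(9163 + 11266) = ((10/3 + 5*(63 - 23)**2/3) + 20511) - 20733/20429 = ((10/3 + (5/3)*40**2) + 20511) - 20733*1/20429 = ((10/3 + (5/3)*1600) + 20511) - 20733/20429 = ((10/3 + 8000/3) + 20511) - 20733/20429 = (2670 + 20511) - 20733/20429 = 23181 - 20733/20429 = 473543916/20429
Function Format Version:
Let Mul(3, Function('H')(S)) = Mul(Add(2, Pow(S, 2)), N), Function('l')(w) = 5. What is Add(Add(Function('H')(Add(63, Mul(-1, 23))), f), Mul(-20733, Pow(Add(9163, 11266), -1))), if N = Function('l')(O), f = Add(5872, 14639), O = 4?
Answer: Rational(473543916, 20429) ≈ 23180.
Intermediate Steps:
f = 20511
N = 5
Function('H')(S) = Add(Rational(10, 3), Mul(Rational(5, 3), Pow(S, 2))) (Function('H')(S) = Mul(Rational(1, 3), Mul(Add(2, Pow(S, 2)), 5)) = Mul(Rational(1, 3), Add(10, Mul(5, Pow(S, 2)))) = Add(Rational(10, 3), Mul(Rational(5, 3), Pow(S, 2))))
Add(Add(Function('H')(Add(63, Mul(-1, 23))), f), Mul(-20733, Pow(Add(9163, 11266), -1))) = Add(Add(Add(Rational(10, 3), Mul(Rational(5, 3), Pow(Add(63, Mul(-1, 23)), 2))), 20511), Mul(-20733, Pow(Add(9163, 11266), -1))) = Add(Add(Add(Rational(10, 3), Mul(Rational(5, 3), Pow(Add(63, -23), 2))), 20511), Mul(-20733, Pow(20429, -1))) = Add(Add(Add(Rational(10, 3), Mul(Rational(5, 3), Pow(40, 2))), 20511), Mul(-20733, Rational(1, 20429))) = Add(Add(Add(Rational(10, 3), Mul(Rational(5, 3), 1600)), 20511), Rational(-20733, 20429)) = Add(Add(Add(Rational(10, 3), Rational(8000, 3)), 20511), Rational(-20733, 20429)) = Add(Add(2670, 20511), Rational(-20733, 20429)) = Add(23181, Rational(-20733, 20429)) = Rational(473543916, 20429)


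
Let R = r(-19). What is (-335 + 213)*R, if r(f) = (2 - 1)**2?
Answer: -122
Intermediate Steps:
r(f) = 1 (r(f) = 1**2 = 1)
R = 1
(-335 + 213)*R = (-335 + 213)*1 = -122*1 = -122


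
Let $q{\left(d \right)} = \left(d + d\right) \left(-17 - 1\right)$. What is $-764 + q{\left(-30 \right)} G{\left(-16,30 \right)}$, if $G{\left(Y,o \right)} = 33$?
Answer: $34876$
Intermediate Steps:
$q{\left(d \right)} = - 36 d$ ($q{\left(d \right)} = 2 d \left(-18\right) = - 36 d$)
$-764 + q{\left(-30 \right)} G{\left(-16,30 \right)} = -764 + \left(-36\right) \left(-30\right) 33 = -764 + 1080 \cdot 33 = -764 + 35640 = 34876$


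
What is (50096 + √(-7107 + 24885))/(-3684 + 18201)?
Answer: 50096/14517 + √17778/14517 ≈ 3.4600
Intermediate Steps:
(50096 + √(-7107 + 24885))/(-3684 + 18201) = (50096 + √17778)/14517 = (50096 + √17778)*(1/14517) = 50096/14517 + √17778/14517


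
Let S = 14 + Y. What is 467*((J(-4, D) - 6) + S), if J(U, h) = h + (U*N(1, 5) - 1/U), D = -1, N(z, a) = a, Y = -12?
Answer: -46233/4 ≈ -11558.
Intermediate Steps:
J(U, h) = h - 1/U + 5*U (J(U, h) = h + (U*5 - 1/U) = h + (5*U - 1/U) = h + (-1/U + 5*U) = h - 1/U + 5*U)
S = 2 (S = 14 - 12 = 2)
467*((J(-4, D) - 6) + S) = 467*(((-1 - 1/(-4) + 5*(-4)) - 6) + 2) = 467*(((-1 - 1*(-¼) - 20) - 6) + 2) = 467*(((-1 + ¼ - 20) - 6) + 2) = 467*((-83/4 - 6) + 2) = 467*(-107/4 + 2) = 467*(-99/4) = -46233/4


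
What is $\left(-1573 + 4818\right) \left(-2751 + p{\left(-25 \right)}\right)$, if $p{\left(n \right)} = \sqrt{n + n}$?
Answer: $-8926995 + 16225 i \sqrt{2} \approx -8.927 \cdot 10^{6} + 22946.0 i$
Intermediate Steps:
$p{\left(n \right)} = \sqrt{2} \sqrt{n}$ ($p{\left(n \right)} = \sqrt{2 n} = \sqrt{2} \sqrt{n}$)
$\left(-1573 + 4818\right) \left(-2751 + p{\left(-25 \right)}\right) = \left(-1573 + 4818\right) \left(-2751 + \sqrt{2} \sqrt{-25}\right) = 3245 \left(-2751 + \sqrt{2} \cdot 5 i\right) = 3245 \left(-2751 + 5 i \sqrt{2}\right) = -8926995 + 16225 i \sqrt{2}$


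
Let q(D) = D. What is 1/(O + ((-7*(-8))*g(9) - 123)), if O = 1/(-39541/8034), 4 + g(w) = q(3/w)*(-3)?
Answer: -39541/15943057 ≈ -0.0024801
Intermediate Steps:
g(w) = -4 - 9/w (g(w) = -4 + (3/w)*(-3) = -4 - 9/w)
O = -8034/39541 (O = 1/(-39541*1/8034) = 1/(-39541/8034) = -8034/39541 ≈ -0.20318)
1/(O + ((-7*(-8))*g(9) - 123)) = 1/(-8034/39541 + ((-7*(-8))*(-4 - 9/9) - 123)) = 1/(-8034/39541 + (56*(-4 - 9*1/9) - 123)) = 1/(-8034/39541 + (56*(-4 - 1) - 123)) = 1/(-8034/39541 + (56*(-5) - 123)) = 1/(-8034/39541 + (-280 - 123)) = 1/(-8034/39541 - 403) = 1/(-15943057/39541) = -39541/15943057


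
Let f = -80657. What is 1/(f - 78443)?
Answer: -1/159100 ≈ -6.2854e-6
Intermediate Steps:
1/(f - 78443) = 1/(-80657 - 78443) = 1/(-159100) = -1/159100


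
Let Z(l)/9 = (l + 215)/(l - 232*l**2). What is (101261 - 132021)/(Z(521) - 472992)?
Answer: 242134226395/3723262419912 ≈ 0.065033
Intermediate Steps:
Z(l) = 9*(215 + l)/(l - 232*l**2) (Z(l) = 9*((l + 215)/(l - 232*l**2)) = 9*((215 + l)/(l - 232*l**2)) = 9*(215 + l)/(l - 232*l**2))
(101261 - 132021)/(Z(521) - 472992) = (101261 - 132021)/(9*(-215 - 1*521)/(521*(-1 + 232*521)) - 472992) = -30760/(9*(1/521)*(-215 - 521)/(-1 + 120872) - 472992) = -30760/(9*(1/521)*(-736)/120871 - 472992) = -30760/(9*(1/521)*(1/120871)*(-736) - 472992) = -30760/(-6624/62973791 - 472992) = -30760/(-29786099359296/62973791) = -30760*(-62973791/29786099359296) = 242134226395/3723262419912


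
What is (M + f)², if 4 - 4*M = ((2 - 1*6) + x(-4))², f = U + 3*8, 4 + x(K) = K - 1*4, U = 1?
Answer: 1444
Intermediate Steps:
x(K) = -8 + K (x(K) = -4 + (K - 1*4) = -4 + (K - 4) = -4 + (-4 + K) = -8 + K)
f = 25 (f = 1 + 3*8 = 1 + 24 = 25)
M = -63 (M = 1 - ((2 - 1*6) + (-8 - 4))²/4 = 1 - ((2 - 6) - 12)²/4 = 1 - (-4 - 12)²/4 = 1 - ¼*(-16)² = 1 - ¼*256 = 1 - 64 = -63)
(M + f)² = (-63 + 25)² = (-38)² = 1444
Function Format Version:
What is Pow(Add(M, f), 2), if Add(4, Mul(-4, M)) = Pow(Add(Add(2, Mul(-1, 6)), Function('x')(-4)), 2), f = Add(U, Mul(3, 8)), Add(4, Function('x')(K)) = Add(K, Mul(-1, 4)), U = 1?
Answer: 1444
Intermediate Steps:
Function('x')(K) = Add(-8, K) (Function('x')(K) = Add(-4, Add(K, Mul(-1, 4))) = Add(-4, Add(K, -4)) = Add(-4, Add(-4, K)) = Add(-8, K))
f = 25 (f = Add(1, Mul(3, 8)) = Add(1, 24) = 25)
M = -63 (M = Add(1, Mul(Rational(-1, 4), Pow(Add(Add(2, Mul(-1, 6)), Add(-8, -4)), 2))) = Add(1, Mul(Rational(-1, 4), Pow(Add(Add(2, -6), -12), 2))) = Add(1, Mul(Rational(-1, 4), Pow(Add(-4, -12), 2))) = Add(1, Mul(Rational(-1, 4), Pow(-16, 2))) = Add(1, Mul(Rational(-1, 4), 256)) = Add(1, -64) = -63)
Pow(Add(M, f), 2) = Pow(Add(-63, 25), 2) = Pow(-38, 2) = 1444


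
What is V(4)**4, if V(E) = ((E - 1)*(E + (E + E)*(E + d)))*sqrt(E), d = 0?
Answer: 2176782336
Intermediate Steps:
V(E) = sqrt(E)*(-1 + E)*(E + 2*E**2) (V(E) = ((E - 1)*(E + (E + E)*(E + 0)))*sqrt(E) = ((-1 + E)*(E + (2*E)*E))*sqrt(E) = ((-1 + E)*(E + 2*E**2))*sqrt(E) = sqrt(E)*(-1 + E)*(E + 2*E**2))
V(4)**4 = (4**(3/2)*(-1 - 1*4 + 2*4**2))**4 = (8*(-1 - 4 + 2*16))**4 = (8*(-1 - 4 + 32))**4 = (8*27)**4 = 216**4 = 2176782336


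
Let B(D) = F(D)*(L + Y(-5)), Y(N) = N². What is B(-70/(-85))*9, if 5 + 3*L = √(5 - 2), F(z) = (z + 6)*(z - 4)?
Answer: -1315440/289 - 18792*√3/289 ≈ -4664.3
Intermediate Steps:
F(z) = (-4 + z)*(6 + z) (F(z) = (6 + z)*(-4 + z) = (-4 + z)*(6 + z))
L = -5/3 + √3/3 (L = -5/3 + √(5 - 2)/3 = -5/3 + √3/3 ≈ -1.0893)
B(D) = (70/3 + √3/3)*(-24 + D² + 2*D) (B(D) = (-24 + D² + 2*D)*((-5/3 + √3/3) + (-5)²) = (-24 + D² + 2*D)*((-5/3 + √3/3) + 25) = (-24 + D² + 2*D)*(70/3 + √3/3) = (70/3 + √3/3)*(-24 + D² + 2*D))
B(-70/(-85))*9 = ((70 + √3)*(-24 + (-70/(-85))² + 2*(-70/(-85)))/3)*9 = ((70 + √3)*(-24 + (-70*(-1/85))² + 2*(-70*(-1/85)))/3)*9 = ((70 + √3)*(-24 + (14/17)² + 2*(14/17))/3)*9 = ((70 + √3)*(-24 + 196/289 + 28/17)/3)*9 = ((⅓)*(70 + √3)*(-6264/289))*9 = (-146160/289 - 2088*√3/289)*9 = -1315440/289 - 18792*√3/289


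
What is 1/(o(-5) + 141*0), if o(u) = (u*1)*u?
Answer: 1/25 ≈ 0.040000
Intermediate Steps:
o(u) = u**2 (o(u) = u*u = u**2)
1/(o(-5) + 141*0) = 1/((-5)**2 + 141*0) = 1/(25 + 0) = 1/25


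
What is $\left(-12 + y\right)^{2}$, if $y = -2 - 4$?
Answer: $324$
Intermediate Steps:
$y = -6$ ($y = -2 - 4 = -6$)
$\left(-12 + y\right)^{2} = \left(-12 - 6\right)^{2} = \left(-18\right)^{2} = 324$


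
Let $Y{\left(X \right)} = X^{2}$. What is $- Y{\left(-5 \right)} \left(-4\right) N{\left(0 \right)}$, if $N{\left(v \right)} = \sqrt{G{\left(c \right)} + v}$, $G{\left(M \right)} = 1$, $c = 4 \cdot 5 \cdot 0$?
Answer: $100$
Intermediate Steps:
$c = 0$ ($c = 20 \cdot 0 = 0$)
$N{\left(v \right)} = \sqrt{1 + v}$
$- Y{\left(-5 \right)} \left(-4\right) N{\left(0 \right)} = - \left(-5\right)^{2} \left(-4\right) \sqrt{1 + 0} = - 25 \left(-4\right) \sqrt{1} = - \left(-100\right) 1 = \left(-1\right) \left(-100\right) = 100$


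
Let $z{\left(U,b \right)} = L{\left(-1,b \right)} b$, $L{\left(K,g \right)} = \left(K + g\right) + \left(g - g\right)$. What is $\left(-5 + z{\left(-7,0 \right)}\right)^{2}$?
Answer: $25$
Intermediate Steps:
$L{\left(K,g \right)} = K + g$ ($L{\left(K,g \right)} = \left(K + g\right) + 0 = K + g$)
$z{\left(U,b \right)} = b \left(-1 + b\right)$ ($z{\left(U,b \right)} = \left(-1 + b\right) b = b \left(-1 + b\right)$)
$\left(-5 + z{\left(-7,0 \right)}\right)^{2} = \left(-5 + 0 \left(-1 + 0\right)\right)^{2} = \left(-5 + 0 \left(-1\right)\right)^{2} = \left(-5 + 0\right)^{2} = \left(-5\right)^{2} = 25$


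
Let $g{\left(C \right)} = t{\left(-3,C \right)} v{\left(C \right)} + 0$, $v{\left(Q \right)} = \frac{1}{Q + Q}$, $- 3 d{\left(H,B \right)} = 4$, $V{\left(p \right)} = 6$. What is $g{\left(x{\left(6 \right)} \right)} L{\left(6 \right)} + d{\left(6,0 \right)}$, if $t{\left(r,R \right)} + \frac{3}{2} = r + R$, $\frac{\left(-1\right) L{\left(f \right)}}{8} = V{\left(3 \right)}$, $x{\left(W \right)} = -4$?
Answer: $- \frac{157}{3} \approx -52.333$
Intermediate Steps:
$d{\left(H,B \right)} = - \frac{4}{3}$ ($d{\left(H,B \right)} = \left(- \frac{1}{3}\right) 4 = - \frac{4}{3}$)
$L{\left(f \right)} = -48$ ($L{\left(f \right)} = \left(-8\right) 6 = -48$)
$t{\left(r,R \right)} = - \frac{3}{2} + R + r$ ($t{\left(r,R \right)} = - \frac{3}{2} + \left(r + R\right) = - \frac{3}{2} + \left(R + r\right) = - \frac{3}{2} + R + r$)
$v{\left(Q \right)} = \frac{1}{2 Q}$
$g{\left(C \right)} = \frac{- \frac{9}{2} + C}{2 C}$ ($g{\left(C \right)} = \left(- \frac{3}{2} + C - 3\right) \frac{1}{2 C} + 0 = \left(- \frac{9}{2} + C\right) \frac{1}{2 C} + 0 = \frac{- \frac{9}{2} + C}{2 C} + 0 = \frac{- \frac{9}{2} + C}{2 C}$)
$g{\left(x{\left(6 \right)} \right)} L{\left(6 \right)} + d{\left(6,0 \right)} = \frac{-9 + 2 \left(-4\right)}{4 \left(-4\right)} \left(-48\right) - \frac{4}{3} = \frac{1}{4} \left(- \frac{1}{4}\right) \left(-9 - 8\right) \left(-48\right) - \frac{4}{3} = \frac{1}{4} \left(- \frac{1}{4}\right) \left(-17\right) \left(-48\right) - \frac{4}{3} = \frac{17}{16} \left(-48\right) - \frac{4}{3} = -51 - \frac{4}{3} = - \frac{157}{3}$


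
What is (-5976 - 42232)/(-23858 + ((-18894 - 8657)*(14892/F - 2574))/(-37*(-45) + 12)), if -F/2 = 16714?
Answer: -225206709104/86129141343 ≈ -2.6148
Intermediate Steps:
F = -33428 (F = -2*16714 = -33428)
(-5976 - 42232)/(-23858 + ((-18894 - 8657)*(14892/F - 2574))/(-37*(-45) + 12)) = (-5976 - 42232)/(-23858 + ((-18894 - 8657)*(14892/(-33428) - 2574))/(-37*(-45) + 12)) = -48208/(-23858 + (-27551*(14892*(-1/33428) - 2574))/(1665 + 12)) = -48208/(-23858 - 27551*(-3723/8357 - 2574)/1677) = -48208/(-23858 - 27551*(-21514641/8357)*(1/1677)) = -48208/(-23858 + (592749874191/8357)*(1/1677)) = -48208/(-23858 + 197583291397/4671563) = -48208/86129141343/4671563 = -48208*4671563/86129141343 = -225206709104/86129141343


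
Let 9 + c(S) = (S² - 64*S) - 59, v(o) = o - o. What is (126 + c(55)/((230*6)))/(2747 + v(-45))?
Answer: 173317/3790860 ≈ 0.045720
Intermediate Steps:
v(o) = 0
c(S) = -68 + S² - 64*S (c(S) = -9 + ((S² - 64*S) - 59) = -9 + (-59 + S² - 64*S) = -68 + S² - 64*S)
(126 + c(55)/((230*6)))/(2747 + v(-45)) = (126 + (-68 + 55² - 64*55)/((230*6)))/(2747 + 0) = (126 + (-68 + 3025 - 3520)/1380)/2747 = (126 - 563*1/1380)*(1/2747) = (126 - 563/1380)*(1/2747) = (173317/1380)*(1/2747) = 173317/3790860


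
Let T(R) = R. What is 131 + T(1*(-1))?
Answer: 130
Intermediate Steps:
131 + T(1*(-1)) = 131 + 1*(-1) = 131 - 1 = 130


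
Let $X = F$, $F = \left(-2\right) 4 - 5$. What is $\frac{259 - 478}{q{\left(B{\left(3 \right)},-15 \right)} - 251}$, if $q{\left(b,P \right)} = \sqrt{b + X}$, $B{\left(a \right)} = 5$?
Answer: $\frac{18323}{21003} + \frac{146 i \sqrt{2}}{21003} \approx 0.8724 + 0.0098307 i$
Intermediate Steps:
$F = -13$ ($F = -8 - 5 = -13$)
$X = -13$
$q{\left(b,P \right)} = \sqrt{-13 + b}$ ($q{\left(b,P \right)} = \sqrt{b - 13} = \sqrt{-13 + b}$)
$\frac{259 - 478}{q{\left(B{\left(3 \right)},-15 \right)} - 251} = \frac{259 - 478}{\sqrt{-13 + 5} - 251} = - \frac{219}{\sqrt{-8} - 251} = - \frac{219}{2 i \sqrt{2} - 251} = - \frac{219}{-251 + 2 i \sqrt{2}}$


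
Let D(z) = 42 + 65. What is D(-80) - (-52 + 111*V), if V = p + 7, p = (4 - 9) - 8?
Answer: 825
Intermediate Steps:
p = -13 (p = -5 - 8 = -13)
V = -6 (V = -13 + 7 = -6)
D(z) = 107
D(-80) - (-52 + 111*V) = 107 - (-52 + 111*(-6)) = 107 - (-52 - 666) = 107 - 1*(-718) = 107 + 718 = 825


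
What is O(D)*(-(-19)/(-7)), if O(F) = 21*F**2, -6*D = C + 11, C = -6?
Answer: -475/12 ≈ -39.583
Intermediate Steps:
D = -5/6 (D = -(-6 + 11)/6 = -1/6*5 = -5/6 ≈ -0.83333)
O(D)*(-(-19)/(-7)) = (21*(-5/6)**2)*(-(-19)/(-7)) = (21*(25/36))*(-(-19)*(-1)/7) = 175*(-19*1/7)/12 = (175/12)*(-19/7) = -475/12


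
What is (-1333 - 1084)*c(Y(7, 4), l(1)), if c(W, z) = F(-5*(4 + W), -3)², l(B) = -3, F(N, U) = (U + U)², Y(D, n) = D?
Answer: -3132432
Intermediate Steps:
F(N, U) = 4*U² (F(N, U) = (2*U)² = 4*U²)
c(W, z) = 1296 (c(W, z) = (4*(-3)²)² = (4*9)² = 36² = 1296)
(-1333 - 1084)*c(Y(7, 4), l(1)) = (-1333 - 1084)*1296 = -2417*1296 = -3132432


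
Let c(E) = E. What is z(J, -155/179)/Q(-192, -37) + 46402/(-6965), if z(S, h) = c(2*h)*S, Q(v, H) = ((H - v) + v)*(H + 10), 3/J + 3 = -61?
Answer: -88507208873/13285208160 ≈ -6.6621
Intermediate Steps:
J = -3/64 (J = 3/(-3 - 61) = 3/(-64) = 3*(-1/64) = -3/64 ≈ -0.046875)
Q(v, H) = H*(10 + H)
z(S, h) = 2*S*h (z(S, h) = (2*h)*S = 2*S*h)
z(J, -155/179)/Q(-192, -37) + 46402/(-6965) = (2*(-3/64)*(-155/179))/((-37*(10 - 37))) + 46402/(-6965) = (2*(-3/64)*(-155*1/179))/((-37*(-27))) + 46402*(-1/6965) = (2*(-3/64)*(-155/179))/999 - 46402/6965 = (465/5728)*(1/999) - 46402/6965 = 155/1907424 - 46402/6965 = -88507208873/13285208160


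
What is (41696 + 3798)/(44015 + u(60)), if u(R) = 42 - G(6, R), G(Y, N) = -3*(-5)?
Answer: 22747/22021 ≈ 1.0330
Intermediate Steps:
G(Y, N) = 15
u(R) = 27 (u(R) = 42 - 1*15 = 42 - 15 = 27)
(41696 + 3798)/(44015 + u(60)) = (41696 + 3798)/(44015 + 27) = 45494/44042 = 45494*(1/44042) = 22747/22021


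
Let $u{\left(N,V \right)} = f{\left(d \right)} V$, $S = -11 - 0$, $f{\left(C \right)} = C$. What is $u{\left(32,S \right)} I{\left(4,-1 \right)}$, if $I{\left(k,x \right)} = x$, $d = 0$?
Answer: $0$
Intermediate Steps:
$S = -11$ ($S = -11 + 0 = -11$)
$u{\left(N,V \right)} = 0$ ($u{\left(N,V \right)} = 0 V = 0$)
$u{\left(32,S \right)} I{\left(4,-1 \right)} = 0 \left(-1\right) = 0$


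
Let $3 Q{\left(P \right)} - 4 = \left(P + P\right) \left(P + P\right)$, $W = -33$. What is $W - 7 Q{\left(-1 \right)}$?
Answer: $- \frac{155}{3} \approx -51.667$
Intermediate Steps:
$Q{\left(P \right)} = \frac{4}{3} + \frac{4 P^{2}}{3}$ ($Q{\left(P \right)} = \frac{4}{3} + \frac{\left(P + P\right) \left(P + P\right)}{3} = \frac{4}{3} + \frac{2 P 2 P}{3} = \frac{4}{3} + \frac{4 P^{2}}{3}$)
$W - 7 Q{\left(-1 \right)} = -33 - 7 \left(\frac{4}{3} + \frac{4 \left(-1\right)^{2}}{3}\right) = -33 - 7 \left(\frac{4}{3} + \frac{4}{3} \cdot 1\right) = -33 - 7 \left(\frac{4}{3} + \frac{4}{3}\right) = -33 - \frac{56}{3} = - \frac{155}{3}$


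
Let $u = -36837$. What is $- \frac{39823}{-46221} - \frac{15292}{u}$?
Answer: $\frac{103512923}{81078237} \approx 1.2767$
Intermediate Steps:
$- \frac{39823}{-46221} - \frac{15292}{u} = - \frac{39823}{-46221} - \frac{15292}{-36837} = \left(-39823\right) \left(- \frac{1}{46221}\right) - - \frac{15292}{36837} = \frac{5689}{6603} + \frac{15292}{36837} = \frac{103512923}{81078237}$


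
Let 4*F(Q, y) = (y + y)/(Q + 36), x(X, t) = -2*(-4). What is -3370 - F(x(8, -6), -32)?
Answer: -37066/11 ≈ -3369.6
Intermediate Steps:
x(X, t) = 8
F(Q, y) = y/(2*(36 + Q)) (F(Q, y) = ((y + y)/(Q + 36))/4 = ((2*y)/(36 + Q))/4 = (2*y/(36 + Q))/4 = y/(2*(36 + Q)))
-3370 - F(x(8, -6), -32) = -3370 - (-32)/(2*(36 + 8)) = -3370 - (-32)/(2*44) = -3370 - 1*(-4/11) = -3370 + 4/11 = -37066/11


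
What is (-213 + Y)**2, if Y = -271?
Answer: 234256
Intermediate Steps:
(-213 + Y)**2 = (-213 - 271)**2 = (-484)**2 = 234256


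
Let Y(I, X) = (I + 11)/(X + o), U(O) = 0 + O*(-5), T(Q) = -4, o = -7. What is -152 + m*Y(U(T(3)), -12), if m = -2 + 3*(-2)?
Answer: -2640/19 ≈ -138.95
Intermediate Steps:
U(O) = -5*O (U(O) = 0 - 5*O = -5*O)
m = -8 (m = -2 - 6 = -8)
Y(I, X) = (11 + I)/(-7 + X) (Y(I, X) = (I + 11)/(X - 7) = (11 + I)/(-7 + X))
-152 + m*Y(U(T(3)), -12) = -152 - 8*(11 - 5*(-4))/(-7 - 12) = -152 - 8*(11 + 20)/(-19) = -152 - (-8)*31/19 = -152 - 8*(-31/19) = -152 + 248/19 = -2640/19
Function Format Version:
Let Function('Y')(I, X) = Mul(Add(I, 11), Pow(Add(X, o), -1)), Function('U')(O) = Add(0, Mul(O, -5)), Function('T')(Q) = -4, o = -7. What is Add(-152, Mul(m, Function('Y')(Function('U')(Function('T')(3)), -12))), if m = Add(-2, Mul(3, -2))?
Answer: Rational(-2640, 19) ≈ -138.95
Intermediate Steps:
Function('U')(O) = Mul(-5, O) (Function('U')(O) = Add(0, Mul(-5, O)) = Mul(-5, O))
m = -8 (m = Add(-2, -6) = -8)
Function('Y')(I, X) = Mul(Pow(Add(-7, X), -1), Add(11, I)) (Function('Y')(I, X) = Mul(Add(I, 11), Pow(Add(X, -7), -1)) = Mul(Add(11, I), Pow(Add(-7, X), -1)) = Mul(Pow(Add(-7, X), -1), Add(11, I)))
Add(-152, Mul(m, Function('Y')(Function('U')(Function('T')(3)), -12))) = Add(-152, Mul(-8, Mul(Pow(Add(-7, -12), -1), Add(11, Mul(-5, -4))))) = Add(-152, Mul(-8, Mul(Pow(-19, -1), Add(11, 20)))) = Add(-152, Mul(-8, Mul(Rational(-1, 19), 31))) = Add(-152, Mul(-8, Rational(-31, 19))) = Add(-152, Rational(248, 19)) = Rational(-2640, 19)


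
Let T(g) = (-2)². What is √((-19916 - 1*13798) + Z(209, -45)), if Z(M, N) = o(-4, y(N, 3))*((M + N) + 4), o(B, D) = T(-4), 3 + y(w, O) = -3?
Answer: I*√33042 ≈ 181.77*I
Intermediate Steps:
T(g) = 4
y(w, O) = -6 (y(w, O) = -3 - 3 = -6)
o(B, D) = 4
Z(M, N) = 16 + 4*M + 4*N (Z(M, N) = 4*((M + N) + 4) = 4*(4 + M + N) = 16 + 4*M + 4*N)
√((-19916 - 1*13798) + Z(209, -45)) = √((-19916 - 1*13798) + (16 + 4*209 + 4*(-45))) = √((-19916 - 13798) + (16 + 836 - 180)) = √(-33714 + 672) = √(-33042) = I*√33042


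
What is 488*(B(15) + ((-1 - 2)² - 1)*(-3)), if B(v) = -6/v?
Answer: -59536/5 ≈ -11907.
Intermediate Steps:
488*(B(15) + ((-1 - 2)² - 1)*(-3)) = 488*(-6/15 + ((-1 - 2)² - 1)*(-3)) = 488*(-6*1/15 + ((-3)² - 1)*(-3)) = 488*(-⅖ + (9 - 1)*(-3)) = 488*(-⅖ + 8*(-3)) = 488*(-⅖ - 24) = 488*(-122/5) = -59536/5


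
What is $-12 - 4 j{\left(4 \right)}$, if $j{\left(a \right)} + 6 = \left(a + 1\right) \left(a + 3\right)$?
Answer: $-128$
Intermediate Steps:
$j{\left(a \right)} = -6 + \left(1 + a\right) \left(3 + a\right)$ ($j{\left(a \right)} = -6 + \left(a + 1\right) \left(a + 3\right) = -6 + \left(1 + a\right) \left(3 + a\right)$)
$-12 - 4 j{\left(4 \right)} = -12 - 4 \left(-3 + 4^{2} + 4 \cdot 4\right) = -12 - 4 \left(-3 + 16 + 16\right) = -12 - 116 = -128$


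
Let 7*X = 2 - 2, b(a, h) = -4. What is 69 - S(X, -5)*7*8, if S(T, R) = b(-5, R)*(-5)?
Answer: -1051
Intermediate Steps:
X = 0 (X = (2 - 2)/7 = (⅐)*0 = 0)
S(T, R) = 20 (S(T, R) = -4*(-5) = 20)
69 - S(X, -5)*7*8 = 69 - 20*7*8 = 69 - 140*8 = 69 - 1*1120 = 69 - 1120 = -1051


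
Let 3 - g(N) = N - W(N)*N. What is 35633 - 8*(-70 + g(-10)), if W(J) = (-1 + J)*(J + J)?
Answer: 53689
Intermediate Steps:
W(J) = 2*J*(-1 + J) (W(J) = (-1 + J)*(2*J) = 2*J*(-1 + J))
g(N) = 3 - N + 2*N²*(-1 + N) (g(N) = 3 - (N - 2*N*(-1 + N)*N) = 3 - (N - 2*N²*(-1 + N)) = 3 + (-N + 2*N²*(-1 + N)) = 3 - N + 2*N²*(-1 + N))
35633 - 8*(-70 + g(-10)) = 35633 - 8*(-70 + (3 - 1*(-10) + 2*(-10)²*(-1 - 10))) = 35633 - 8*(-70 + (3 + 10 + 2*100*(-11))) = 35633 - 8*(-70 + (3 + 10 - 2200)) = 35633 - 8*(-70 - 2187) = 35633 - 8*(-2257) = 35633 - 1*(-18056) = 35633 + 18056 = 53689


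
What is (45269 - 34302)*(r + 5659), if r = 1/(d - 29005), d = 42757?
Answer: 853480114223/13752 ≈ 6.2062e+7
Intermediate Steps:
r = 1/13752 (r = 1/(42757 - 29005) = 1/13752 ≈ 7.2717e-5)
(45269 - 34302)*(r + 5659) = (45269 - 34302)*(1/13752 + 5659) = 10967*(77822569/13752) = 853480114223/13752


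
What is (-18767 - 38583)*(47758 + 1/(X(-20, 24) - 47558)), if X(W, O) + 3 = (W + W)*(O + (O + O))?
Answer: -138153929235950/50441 ≈ -2.7389e+9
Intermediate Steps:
X(W, O) = -3 + 6*O*W (X(W, O) = -3 + (W + W)*(O + (O + O)) = -3 + (2*W)*(O + 2*O) = -3 + (2*W)*(3*O) = -3 + 6*O*W)
(-18767 - 38583)*(47758 + 1/(X(-20, 24) - 47558)) = (-18767 - 38583)*(47758 + 1/((-3 + 6*24*(-20)) - 47558)) = -57350*(47758 + 1/((-3 - 2880) - 47558)) = -57350*(47758 + 1/(-2883 - 47558)) = -57350*(47758 + 1/(-50441)) = -57350*(47758 - 1/50441) = -57350*2408961277/50441 = -138153929235950/50441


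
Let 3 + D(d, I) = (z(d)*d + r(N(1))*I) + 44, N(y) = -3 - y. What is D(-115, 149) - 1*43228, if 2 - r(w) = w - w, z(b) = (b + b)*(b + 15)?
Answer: -2687889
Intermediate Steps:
z(b) = 2*b*(15 + b) (z(b) = (2*b)*(15 + b) = 2*b*(15 + b))
r(w) = 2 (r(w) = 2 - (w - w) = 2 - 1*0 = 2 + 0 = 2)
D(d, I) = 41 + 2*I + 2*d²*(15 + d) (D(d, I) = -3 + (((2*d*(15 + d))*d + 2*I) + 44) = -3 + ((2*d²*(15 + d) + 2*I) + 44) = -3 + ((2*I + 2*d²*(15 + d)) + 44) = -3 + (44 + 2*I + 2*d²*(15 + d)) = 41 + 2*I + 2*d²*(15 + d))
D(-115, 149) - 1*43228 = (41 + 2*149 + 2*(-115)²*(15 - 115)) - 1*43228 = (41 + 298 + 2*13225*(-100)) - 43228 = (41 + 298 - 2645000) - 43228 = -2644661 - 43228 = -2687889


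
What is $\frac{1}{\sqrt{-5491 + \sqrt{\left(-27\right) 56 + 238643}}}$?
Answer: $- \frac{i}{\sqrt{5491 - \sqrt{237131}}} \approx - 0.014136 i$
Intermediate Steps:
$\frac{1}{\sqrt{-5491 + \sqrt{\left(-27\right) 56 + 238643}}} = \frac{1}{\sqrt{-5491 + \sqrt{-1512 + 238643}}} = \frac{1}{\sqrt{-5491 + \sqrt{237131}}}$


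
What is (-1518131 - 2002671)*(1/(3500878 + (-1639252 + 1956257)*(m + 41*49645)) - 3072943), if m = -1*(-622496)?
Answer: 9116105864675302375907936/842584087583 ≈ 1.0819e+13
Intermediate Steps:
m = 622496
(-1518131 - 2002671)*(1/(3500878 + (-1639252 + 1956257)*(m + 41*49645)) - 3072943) = (-1518131 - 2002671)*(1/(3500878 + (-1639252 + 1956257)*(622496 + 41*49645)) - 3072943) = -3520802*(1/(3500878 + 317005*(622496 + 2035445)) - 3072943) = -3520802*(1/(3500878 + 317005*2657941) - 3072943) = -3520802*(1/(3500878 + 842580586705) - 3072943) = -3520802*(1/842584087583 - 3072943) = -3520802*(-2589212873849566768/842584087583) = 9116105864675302375907936/842584087583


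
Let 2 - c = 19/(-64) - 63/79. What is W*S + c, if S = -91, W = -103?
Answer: 47405533/5056 ≈ 9376.1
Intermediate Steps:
c = 15645/5056 (c = 2 - (19/(-64) - 63/79) = 2 - (19*(-1/64) - 63*1/79) = 2 - (-19/64 - 63/79) = 2 - 1*(-5533/5056) = 2 + 5533/5056 = 15645/5056 ≈ 3.0943)
W*S + c = -103*(-91) + 15645/5056 = 9373 + 15645/5056 = 47405533/5056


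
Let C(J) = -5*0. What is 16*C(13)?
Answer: 0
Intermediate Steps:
C(J) = 0
16*C(13) = 16*0 = 0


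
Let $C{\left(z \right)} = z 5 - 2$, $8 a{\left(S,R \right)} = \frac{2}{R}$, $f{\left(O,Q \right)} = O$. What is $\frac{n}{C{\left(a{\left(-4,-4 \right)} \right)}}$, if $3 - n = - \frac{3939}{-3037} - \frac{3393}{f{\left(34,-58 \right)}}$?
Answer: $- \frac{83843112}{1910273} \approx -43.891$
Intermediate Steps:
$a{\left(S,R \right)} = \frac{1}{4 R}$ ($a{\left(S,R \right)} = \frac{2 \frac{1}{R}}{8} = \frac{1}{4 R}$)
$C{\left(z \right)} = -2 + 5 z$ ($C{\left(z \right)} = 5 z - 2 = -2 + 5 z$)
$n = \frac{10480389}{103258}$ ($n = 3 - \left(- \frac{3939}{-3037} - \frac{3393}{34}\right) = 3 - \left(\left(-3939\right) \left(- \frac{1}{3037}\right) - \frac{3393}{34}\right) = 3 - \left(\frac{3939}{3037} - \frac{3393}{34}\right) = 3 - - \frac{10170615}{103258} = 3 + \frac{10170615}{103258} = \frac{10480389}{103258} \approx 101.5$)
$\frac{n}{C{\left(a{\left(-4,-4 \right)} \right)}} = \frac{10480389}{103258 \left(-2 + 5 \frac{1}{4 \left(-4\right)}\right)} = \frac{10480389}{103258 \left(-2 + 5 \cdot \frac{1}{4} \left(- \frac{1}{4}\right)\right)} = \frac{10480389}{103258 \left(-2 + 5 \left(- \frac{1}{16}\right)\right)} = \frac{10480389}{103258 \left(-2 - \frac{5}{16}\right)} = \frac{10480389}{103258 \left(- \frac{37}{16}\right)} = \frac{10480389}{103258} \left(- \frac{16}{37}\right) = - \frac{83843112}{1910273}$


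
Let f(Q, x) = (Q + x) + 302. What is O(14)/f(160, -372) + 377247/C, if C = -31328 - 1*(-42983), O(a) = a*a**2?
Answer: 146519/2331 ≈ 62.857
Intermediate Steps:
f(Q, x) = 302 + Q + x
O(a) = a**3
C = 11655 (C = -31328 + 42983 = 11655)
O(14)/f(160, -372) + 377247/C = 14**3/(302 + 160 - 372) + 377247/11655 = 2744/90 + 377247*(1/11655) = 2744*(1/90) + 125749/3885 = 1372/45 + 125749/3885 = 146519/2331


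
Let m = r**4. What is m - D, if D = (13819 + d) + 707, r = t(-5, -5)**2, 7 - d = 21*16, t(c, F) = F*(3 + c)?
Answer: 99985803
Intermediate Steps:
d = -329 (d = 7 - 21*16 = 7 - 1*336 = 7 - 336 = -329)
r = 100 (r = (-5*(3 - 5))**2 = (-5*(-2))**2 = 10**2 = 100)
D = 14197 (D = (13819 - 329) + 707 = 13490 + 707 = 14197)
m = 100000000 (m = 100**4 = 100000000)
m - D = 100000000 - 1*14197 = 100000000 - 14197 = 99985803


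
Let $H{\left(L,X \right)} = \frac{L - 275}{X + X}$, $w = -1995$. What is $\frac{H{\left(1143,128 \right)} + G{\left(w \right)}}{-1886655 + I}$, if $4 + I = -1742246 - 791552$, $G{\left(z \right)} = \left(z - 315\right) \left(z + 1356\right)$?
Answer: $- \frac{94469977}{282909248} \approx -0.33392$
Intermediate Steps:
$H{\left(L,X \right)} = \frac{-275 + L}{2 X}$
$G{\left(z \right)} = \left(-315 + z\right) \left(1356 + z\right)$
$I = -2533802$ ($I = -4 - 2533798 = -2533802$)
$\frac{H{\left(1143,128 \right)} + G{\left(w \right)}}{-1886655 + I} = \frac{\frac{-275 + 1143}{2 \cdot 128} + \left(-427140 + \left(-1995\right)^{2} + 1041 \left(-1995\right)\right)}{-1886655 - 2533802} = \frac{\frac{1}{2} \cdot \frac{1}{128} \cdot 868 - -1476090}{-4420457} = \left(\frac{217}{64} + 1476090\right) \left(- \frac{1}{4420457}\right) = \frac{94469977}{64} \left(- \frac{1}{4420457}\right) = - \frac{94469977}{282909248}$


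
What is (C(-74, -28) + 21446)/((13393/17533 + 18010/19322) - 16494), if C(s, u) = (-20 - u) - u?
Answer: -1819378387933/1396785286092 ≈ -1.3025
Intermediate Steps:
C(s, u) = -20 - 2*u
(C(-74, -28) + 21446)/((13393/17533 + 18010/19322) - 16494) = ((-20 - 2*(-28)) + 21446)/((13393/17533 + 18010/19322) - 16494) = ((-20 + 56) + 21446)/((13393*(1/17533) + 18010*(1/19322)) - 16494) = (36 + 21446)/((13393/17533 + 9005/9661) - 16494) = 21482/(287274438/169386313 - 16494) = 21482/(-2793570572184/169386313) = 21482*(-169386313/2793570572184) = -1819378387933/1396785286092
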